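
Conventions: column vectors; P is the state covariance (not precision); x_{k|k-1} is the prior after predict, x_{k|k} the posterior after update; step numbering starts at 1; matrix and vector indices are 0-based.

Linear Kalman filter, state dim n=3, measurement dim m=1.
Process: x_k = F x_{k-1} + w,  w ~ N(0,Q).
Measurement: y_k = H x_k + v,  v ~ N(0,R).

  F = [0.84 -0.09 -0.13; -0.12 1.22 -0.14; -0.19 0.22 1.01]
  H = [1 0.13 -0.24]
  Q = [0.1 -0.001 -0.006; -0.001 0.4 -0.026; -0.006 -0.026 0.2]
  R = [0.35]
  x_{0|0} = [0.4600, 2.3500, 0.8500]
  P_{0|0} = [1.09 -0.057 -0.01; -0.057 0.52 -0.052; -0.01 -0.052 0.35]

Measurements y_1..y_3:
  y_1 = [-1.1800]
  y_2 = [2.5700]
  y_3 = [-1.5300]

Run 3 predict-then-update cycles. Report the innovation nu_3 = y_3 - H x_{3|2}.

step 1: x^-=[0.0644, 2.6928, 1.2881]  P^-=[0.8888 -0.2120 -0.2502; -0.2120 1.2306 0.0421; -0.2502 0.0421 0.6070]  S=[1.3569]  K=[0.6790; -0.0458; -0.2877]  nu=[-1.2853]  x^+=[-0.8083, 2.7517, 1.6579]  P^+=[0.2633 -0.1698 0.0149; -0.1698 1.2278 0.0242; 0.0149 0.0242 0.4947]
step 2: x^-=[-1.1421, 3.2219, 2.4335]  P^-=[0.3271 -0.3343 -0.1615; -0.3343 2.2829 0.3112; -0.1615 0.3112 0.7928]  S=[0.7325]  K=[0.4401; -0.1531; -0.4250]  nu=[3.8773]  x^+=[0.5643, 2.6281, 0.7856]  P^+=[0.1852 -0.2849 -0.0245; -0.2849 2.2657 0.2635; -0.0245 0.2635 0.6605]
step 3: x^-=[0.1353, 3.0286, 1.2644]  P^-=[0.3148 -0.5874 -0.2775; -0.5874 3.7805 0.8854; -0.2775 0.8854 1.1404]  S=[0.7196]  K=[0.4239; -0.4287; -0.6061]  nu=[-1.7556]  x^+=[-0.6088, 3.7812, 2.3285]  P^+=[0.1855 -0.4567 -0.0927; -0.4567 3.6482 0.6984; -0.0927 0.6984 0.8761]

innov = [-1.7556]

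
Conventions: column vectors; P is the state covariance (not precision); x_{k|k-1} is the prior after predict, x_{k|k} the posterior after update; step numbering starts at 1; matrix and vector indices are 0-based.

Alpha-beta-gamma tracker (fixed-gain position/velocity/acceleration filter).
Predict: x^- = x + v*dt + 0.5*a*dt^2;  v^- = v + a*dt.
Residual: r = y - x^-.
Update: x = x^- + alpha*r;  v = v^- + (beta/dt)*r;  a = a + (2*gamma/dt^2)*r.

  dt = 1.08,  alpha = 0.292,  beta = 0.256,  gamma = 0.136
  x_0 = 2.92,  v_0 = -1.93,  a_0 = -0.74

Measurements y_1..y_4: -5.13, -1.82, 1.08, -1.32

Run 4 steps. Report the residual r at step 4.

resid = 8.5163

step 1: x_pred=0.4040  r=-5.5340  x^+=-1.2119  v^+=-4.0410  a^+=-2.0305
step 2: x_pred=-6.7603  r=4.9403  x^+=-5.3178  v^+=-5.0629  a^+=-0.8784
step 3: x_pred=-11.2980  r=12.3780  x^+=-7.6836  v^+=-3.0776  a^+=2.0081
step 4: x_pred=-9.8363  r=8.5163  x^+=-7.3495  v^+=1.1098  a^+=3.9940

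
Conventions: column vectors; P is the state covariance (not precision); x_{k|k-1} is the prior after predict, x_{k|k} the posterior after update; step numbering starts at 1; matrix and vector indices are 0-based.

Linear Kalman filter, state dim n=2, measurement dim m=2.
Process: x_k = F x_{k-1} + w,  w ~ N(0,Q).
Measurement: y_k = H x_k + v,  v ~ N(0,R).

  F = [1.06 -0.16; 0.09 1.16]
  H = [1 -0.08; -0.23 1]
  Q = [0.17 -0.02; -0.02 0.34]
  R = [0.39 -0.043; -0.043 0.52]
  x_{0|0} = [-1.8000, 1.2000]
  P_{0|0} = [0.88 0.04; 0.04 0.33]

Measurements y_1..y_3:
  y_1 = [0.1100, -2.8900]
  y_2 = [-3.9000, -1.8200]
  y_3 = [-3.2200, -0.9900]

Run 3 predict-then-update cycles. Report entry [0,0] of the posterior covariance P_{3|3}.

step 1: x^-=[-2.1000, 1.2300]  P^-=[1.1536 0.0513; 0.0513 0.7995]  S=[1.5406 -0.3200; -0.3200 1.3570]  K=[0.7502 0.0192; 0.1182 0.6084]  nu=[2.3084, -4.6030]  x^+=[-0.4567, -1.2976]  P^+=[0.2954 0.0457; 0.0457 0.3218]
step 2: x^-=[-0.2765, -1.5463]  P^-=[0.4947 0.0040; 0.0040 0.7849]  S=[0.8890 -0.2155; -0.2155 1.3293]  K=[0.5579 0.0079; 0.0800 0.6028]  nu=[-3.7472, -0.3373]  x^+=[-2.3698, -2.0492]  P^+=[0.2197 0.0306; 0.0306 0.3170]
step 3: x^-=[-2.1842, -2.5904]  P^-=[0.4146 -0.0207; -0.0207 0.7748]  S=[0.8129 -0.2214; -0.2214 1.3262]  K=[0.5115 -0.0021; 0.0612 0.5980]  nu=[-1.2431, 1.0980]  x^+=[-2.8223, -2.0098]  P^+=[0.2014 0.0232; 0.0232 0.3137]

P_post[0,0] = 0.2014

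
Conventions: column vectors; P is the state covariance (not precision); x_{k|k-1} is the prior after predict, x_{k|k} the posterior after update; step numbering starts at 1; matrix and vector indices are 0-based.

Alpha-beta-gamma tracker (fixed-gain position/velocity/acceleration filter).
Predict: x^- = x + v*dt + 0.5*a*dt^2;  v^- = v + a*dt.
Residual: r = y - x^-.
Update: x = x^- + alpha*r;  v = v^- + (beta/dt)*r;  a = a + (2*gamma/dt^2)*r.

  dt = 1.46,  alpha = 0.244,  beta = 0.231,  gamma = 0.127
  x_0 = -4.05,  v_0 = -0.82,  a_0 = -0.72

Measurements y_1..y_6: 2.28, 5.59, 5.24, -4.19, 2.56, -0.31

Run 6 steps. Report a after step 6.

a_post = -2.9357

step 1: x_pred=-6.0146  r=8.2946  x^+=-3.9907  v^+=-0.5588  a^+=0.2684
step 2: x_pred=-4.5206  r=10.1106  x^+=-2.0536  v^+=1.4327  a^+=1.4731
step 3: x_pred=1.6082  r=3.6318  x^+=2.4944  v^+=4.1581  a^+=1.9059
step 4: x_pred=10.5965  r=-14.7865  x^+=6.9886  v^+=4.6012  a^+=0.1440
step 5: x_pred=13.8598  r=-11.2998  x^+=11.1026  v^+=3.0236  a^+=-1.2025
step 6: x_pred=14.2354  r=-14.5454  x^+=10.6863  v^+=-1.0335  a^+=-2.9357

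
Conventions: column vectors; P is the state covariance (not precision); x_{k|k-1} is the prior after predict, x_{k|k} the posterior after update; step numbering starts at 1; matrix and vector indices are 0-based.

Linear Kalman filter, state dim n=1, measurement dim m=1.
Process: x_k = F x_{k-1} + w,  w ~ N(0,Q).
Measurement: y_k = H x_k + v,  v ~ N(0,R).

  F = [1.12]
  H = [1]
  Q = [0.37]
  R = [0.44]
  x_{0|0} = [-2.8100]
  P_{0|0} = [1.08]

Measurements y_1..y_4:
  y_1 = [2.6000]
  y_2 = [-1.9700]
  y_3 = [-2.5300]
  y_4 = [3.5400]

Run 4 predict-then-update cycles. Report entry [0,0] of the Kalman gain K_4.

K[0,0] = 0.6187

step 1: x^-=[-3.1472]  P^-=[1.7248]  S=[2.1648]  K=[0.7967]  nu=[5.7472]  x^+=[1.4318]  P^+=[0.3506]
step 2: x^-=[1.6037]  P^-=[0.8098]  S=[1.2498]  K=[0.6479]  nu=[-3.5737]  x^+=[-0.7118]  P^+=[0.2851]
step 3: x^-=[-0.7972]  P^-=[0.7276]  S=[1.1676]  K=[0.6232]  nu=[-1.7328]  x^+=[-1.8770]  P^+=[0.2742]
step 4: x^-=[-2.1023]  P^-=[0.7139]  S=[1.1539]  K=[0.6187]  nu=[5.6423]  x^+=[1.3886]  P^+=[0.2722]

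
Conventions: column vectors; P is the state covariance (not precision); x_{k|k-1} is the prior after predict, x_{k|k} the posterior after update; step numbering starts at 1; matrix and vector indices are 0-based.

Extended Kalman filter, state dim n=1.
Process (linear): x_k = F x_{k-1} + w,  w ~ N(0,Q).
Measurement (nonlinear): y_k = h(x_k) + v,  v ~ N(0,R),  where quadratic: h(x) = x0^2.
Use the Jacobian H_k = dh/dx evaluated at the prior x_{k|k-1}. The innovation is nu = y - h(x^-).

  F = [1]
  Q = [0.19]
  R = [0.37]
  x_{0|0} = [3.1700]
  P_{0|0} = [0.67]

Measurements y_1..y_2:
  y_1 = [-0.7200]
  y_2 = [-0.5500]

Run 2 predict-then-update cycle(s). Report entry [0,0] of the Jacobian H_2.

H_jac[0,0] = 2.9788

step 1: x^-=[3.1700]  P^-=[0.8600]  H_jac=[6.3400]  S=[34.9382]  K=[0.1561]  nu=[-10.7689]  x^+=[1.4894]  P^+=[0.0091]
step 2: x^-=[1.4894]  P^-=[0.1991]  H_jac=[2.9788]  S=[2.1368]  K=[0.2776]  nu=[-2.7684]  x^+=[0.7210]  P^+=[0.0345]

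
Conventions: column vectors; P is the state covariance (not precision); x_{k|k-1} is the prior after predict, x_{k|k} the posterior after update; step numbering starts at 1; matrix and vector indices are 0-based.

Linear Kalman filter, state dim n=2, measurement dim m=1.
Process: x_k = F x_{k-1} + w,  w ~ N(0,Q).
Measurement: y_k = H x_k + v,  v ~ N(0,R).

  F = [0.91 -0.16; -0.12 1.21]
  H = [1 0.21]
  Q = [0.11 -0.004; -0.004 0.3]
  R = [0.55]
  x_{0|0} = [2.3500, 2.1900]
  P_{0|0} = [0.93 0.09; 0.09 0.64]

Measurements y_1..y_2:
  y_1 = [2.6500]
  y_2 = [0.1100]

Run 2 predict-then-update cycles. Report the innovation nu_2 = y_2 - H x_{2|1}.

innov = [-1.8896]

step 1: x^-=[1.7881, 2.3679]  P^-=[0.8703 -0.1286; -0.1286 1.2243]  S=[1.4203]  K=[0.5938; 0.0905]  nu=[0.3646]  x^+=[2.0046, 2.4009]  P^+=[0.3696 -0.2049; -0.2049 1.2127]
step 2: x^-=[1.4401, 2.6645]  P^-=[0.5068 -0.5087; -0.5087 2.1403]  S=[0.9375]  K=[0.4266; -0.0632]  nu=[-1.8896]  x^+=[0.6339, 2.7839]  P^+=[0.3362 -0.4834; -0.4834 2.1365]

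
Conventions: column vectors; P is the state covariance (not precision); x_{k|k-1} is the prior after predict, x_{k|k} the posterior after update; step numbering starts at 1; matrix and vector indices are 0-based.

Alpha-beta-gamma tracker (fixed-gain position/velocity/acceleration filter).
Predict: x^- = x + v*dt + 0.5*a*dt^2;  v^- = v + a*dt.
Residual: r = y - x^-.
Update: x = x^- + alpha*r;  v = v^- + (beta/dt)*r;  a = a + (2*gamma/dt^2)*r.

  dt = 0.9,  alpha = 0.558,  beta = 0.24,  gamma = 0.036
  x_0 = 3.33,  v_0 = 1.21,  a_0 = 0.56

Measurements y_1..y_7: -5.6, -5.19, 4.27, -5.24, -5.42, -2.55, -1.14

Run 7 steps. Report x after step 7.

x_post = -2.8273

step 1: x_pred=4.6458  r=-10.2458  x^+=-1.0714  v^+=-1.0182  a^+=-0.3507
step 2: x_pred=-2.1298  r=-3.0602  x^+=-3.8374  v^+=-2.1499  a^+=-0.6228
step 3: x_pred=-6.0245  r=10.2945  x^+=-0.2802  v^+=0.0348  a^+=0.2923
step 4: x_pred=-0.1305  r=-5.1095  x^+=-2.9816  v^+=-1.0647  a^+=-0.1619
step 5: x_pred=-4.0053  r=-1.4147  x^+=-4.7947  v^+=-1.5876  a^+=-0.2876
step 6: x_pred=-6.3400  r=3.7900  x^+=-4.2252  v^+=-0.8358  a^+=0.0493
step 7: x_pred=-4.9574  r=3.8174  x^+=-2.8273  v^+=0.2266  a^+=0.3886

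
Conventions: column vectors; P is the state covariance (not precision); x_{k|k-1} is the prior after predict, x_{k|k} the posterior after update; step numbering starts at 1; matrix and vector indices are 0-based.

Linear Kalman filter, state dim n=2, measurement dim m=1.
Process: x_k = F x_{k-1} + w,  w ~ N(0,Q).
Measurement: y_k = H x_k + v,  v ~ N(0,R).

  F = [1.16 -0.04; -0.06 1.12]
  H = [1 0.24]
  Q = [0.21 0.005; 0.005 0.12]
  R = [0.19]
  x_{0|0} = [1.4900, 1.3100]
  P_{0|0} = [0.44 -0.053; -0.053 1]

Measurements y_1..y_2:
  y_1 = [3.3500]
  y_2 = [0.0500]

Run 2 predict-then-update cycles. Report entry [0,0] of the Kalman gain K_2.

K[0,0] = 0.6890

step 1: x^-=[1.6760, 1.3778]  P^-=[0.8086 -0.1394; -0.1394 1.3831]  S=[1.0113]  K=[0.7664; 0.1904]  nu=[1.3433]  x^+=[2.7056, 1.6335]  P^+=[0.2145 -0.2870; -0.2870 1.3465]
step 2: x^-=[3.0731, 1.6672]  P^-=[0.5274 -0.4438; -0.4438 1.8483]  S=[0.6109]  K=[0.6890; -0.0003]  nu=[-3.4233]  x^+=[0.7144, 1.6682]  P^+=[0.2374 -0.4437; -0.4437 1.8483]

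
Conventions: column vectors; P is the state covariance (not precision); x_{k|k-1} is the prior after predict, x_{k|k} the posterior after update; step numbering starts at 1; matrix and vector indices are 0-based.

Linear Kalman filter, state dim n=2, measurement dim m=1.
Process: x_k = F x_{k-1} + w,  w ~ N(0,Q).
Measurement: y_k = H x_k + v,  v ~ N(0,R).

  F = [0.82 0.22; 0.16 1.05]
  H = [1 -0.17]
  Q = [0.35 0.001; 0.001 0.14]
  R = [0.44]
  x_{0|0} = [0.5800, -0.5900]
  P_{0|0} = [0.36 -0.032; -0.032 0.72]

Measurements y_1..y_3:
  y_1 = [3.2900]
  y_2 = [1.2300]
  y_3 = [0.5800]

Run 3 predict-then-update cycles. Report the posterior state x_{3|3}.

x_post = [0.7578, -0.1625]

step 1: x^-=[0.3458, -0.5267]  P^-=[0.6154 0.1859; 0.1859 0.9323]  S=[1.0191]  K=[0.5728; 0.0269]  nu=[2.8547]  x^+=[1.9810, -0.4500]  P^+=[0.2810 0.1702; 0.1702 0.9315]
step 2: x^-=[1.5254, -0.1555]  P^-=[0.6454 0.4056; 0.4056 1.2314]  S=[0.9831]  K=[0.5864; 0.1996]  nu=[-0.3219]  x^+=[1.3367, -0.2198]  P^+=[0.3074 0.2905; 0.2905 1.1922]
step 3: x^-=[1.0477, -0.0169]  P^-=[0.7192 0.5771; 0.5771 1.5599]  S=[1.0081]  K=[0.6161; 0.3094]  nu=[-0.4706]  x^+=[0.7578, -0.1625]  P^+=[0.3365 0.3849; 0.3849 1.4634]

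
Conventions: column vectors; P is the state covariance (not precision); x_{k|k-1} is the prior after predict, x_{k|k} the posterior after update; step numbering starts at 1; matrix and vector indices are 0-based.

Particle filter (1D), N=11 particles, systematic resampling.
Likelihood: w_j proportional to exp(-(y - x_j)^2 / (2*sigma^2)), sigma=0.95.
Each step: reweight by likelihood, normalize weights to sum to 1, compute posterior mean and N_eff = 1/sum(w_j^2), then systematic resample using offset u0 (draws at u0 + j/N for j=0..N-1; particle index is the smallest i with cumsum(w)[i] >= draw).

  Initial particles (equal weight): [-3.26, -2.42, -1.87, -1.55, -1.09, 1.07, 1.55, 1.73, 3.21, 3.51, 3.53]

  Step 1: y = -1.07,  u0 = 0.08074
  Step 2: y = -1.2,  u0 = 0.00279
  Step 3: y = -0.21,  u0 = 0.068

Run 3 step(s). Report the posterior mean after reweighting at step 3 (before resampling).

post_mean = -1.3978

step 1: w=[0.0224, 0.1164, 0.2241, 0.2812, 0.3194, 0.0253, 0.0071, 0.0042, 0.0000, 0.0000, 0.0000]  mean=-1.5124  Neff=4.0645  idx=[1, 2, 2, 2, 3, 3, 3, 4, 4, 4, 6]
step 2: w=[0.0511, 0.0909, 0.0909, 0.0909, 0.1090, 0.1090, 0.1090, 0.1158, 0.1158, 0.1158, 0.0018]  mean=-1.5165  Neff=9.6826  idx=[0, 1, 2, 3, 4, 5, 6, 6, 7, 8, 9]
step 3: w=[0.0161, 0.0523, 0.0523, 0.0523, 0.0891, 0.0891, 0.0891, 0.0891, 0.1569, 0.1569, 0.1569]  mean=-1.3978  Neff=8.7696  idx=[1, 3, 4, 5, 6, 7, 8, 9, 9, 10, 10]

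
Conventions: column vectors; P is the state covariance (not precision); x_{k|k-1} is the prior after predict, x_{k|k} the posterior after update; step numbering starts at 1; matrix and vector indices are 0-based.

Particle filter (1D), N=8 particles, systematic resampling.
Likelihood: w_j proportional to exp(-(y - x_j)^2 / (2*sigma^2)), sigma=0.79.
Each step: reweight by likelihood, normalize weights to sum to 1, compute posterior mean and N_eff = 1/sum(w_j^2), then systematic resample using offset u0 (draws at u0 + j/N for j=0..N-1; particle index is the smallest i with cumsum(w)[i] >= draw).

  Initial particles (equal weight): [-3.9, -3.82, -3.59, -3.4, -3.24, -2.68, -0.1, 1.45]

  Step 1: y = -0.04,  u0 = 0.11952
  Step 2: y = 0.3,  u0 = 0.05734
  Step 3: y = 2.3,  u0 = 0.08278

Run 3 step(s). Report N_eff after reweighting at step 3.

step 1: w=[0.0000, 0.0000, 0.0000, 0.0001, 0.0002, 0.0032, 0.8521, 0.1443]  mean=0.1141  Neff=1.3389  idx=[6, 6, 6, 6, 6, 6, 7, 7]
step 2: w=[0.1473, 0.1473, 0.1473, 0.1473, 0.1473, 0.1473, 0.0580, 0.0580]  mean=0.0799  Neff=7.3017  idx=[0, 1, 2, 2, 3, 4, 5, 6]
step 3: w=[0.0157, 0.0157, 0.0157, 0.0157, 0.0157, 0.0157, 0.0157, 0.8899]  mean=1.2794  Neff=1.2599  idx=[5, 7, 7, 7, 7, 7, 7, 7]

N_eff = 1.2599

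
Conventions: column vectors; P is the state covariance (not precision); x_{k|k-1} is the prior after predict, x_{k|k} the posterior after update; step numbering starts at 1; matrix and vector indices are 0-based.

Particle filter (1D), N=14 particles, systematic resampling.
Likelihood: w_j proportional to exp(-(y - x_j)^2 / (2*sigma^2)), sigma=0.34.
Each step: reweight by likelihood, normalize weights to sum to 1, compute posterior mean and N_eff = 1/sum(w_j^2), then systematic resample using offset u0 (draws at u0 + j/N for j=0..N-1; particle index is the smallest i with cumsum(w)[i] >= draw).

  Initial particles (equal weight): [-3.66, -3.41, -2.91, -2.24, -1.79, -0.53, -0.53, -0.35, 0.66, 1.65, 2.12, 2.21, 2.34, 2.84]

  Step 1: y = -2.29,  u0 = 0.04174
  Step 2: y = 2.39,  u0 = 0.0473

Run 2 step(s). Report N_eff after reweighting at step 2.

step 1: w=[0.0002, 0.0029, 0.1245, 0.6496, 0.2227, 0.0000, 0.0000, 0.0000, 0.0000, 0.0000, 0.0000, 0.0000, 0.0000, 0.0000]  mean=-2.2269  Neff=2.0527  idx=[2, 2, 3, 3, 3, 3, 3, 3, 3, 3, 3, 4, 4, 4]
step 2: w=[0.0000, 0.0000, 0.0000, 0.0000, 0.0000, 0.0000, 0.0000, 0.0000, 0.0000, 0.0000, 0.0000, 0.3333, 0.3333, 0.3333]  mean=-1.7900  Neff=3.0000  idx=[11, 11, 11, 11, 11, 12, 12, 12, 12, 13, 13, 13, 13, 13]

N_eff = 3.0000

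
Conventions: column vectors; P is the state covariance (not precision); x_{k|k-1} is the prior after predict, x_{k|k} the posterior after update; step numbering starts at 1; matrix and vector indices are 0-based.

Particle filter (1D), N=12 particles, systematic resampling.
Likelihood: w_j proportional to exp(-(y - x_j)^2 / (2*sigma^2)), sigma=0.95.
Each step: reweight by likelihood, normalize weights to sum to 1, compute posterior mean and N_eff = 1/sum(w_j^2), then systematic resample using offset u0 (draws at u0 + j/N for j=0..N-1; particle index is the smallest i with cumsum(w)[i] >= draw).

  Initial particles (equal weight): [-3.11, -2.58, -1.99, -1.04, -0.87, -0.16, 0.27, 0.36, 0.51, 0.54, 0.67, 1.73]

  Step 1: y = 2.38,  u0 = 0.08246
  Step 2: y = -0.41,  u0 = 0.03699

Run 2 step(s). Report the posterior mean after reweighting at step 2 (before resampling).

step 1: w=[0.0000, 0.0000, 0.0000, 0.0010, 0.0019, 0.0186, 0.0563, 0.0691, 0.0955, 0.1016, 0.1312, 0.5247]  mean=1.1336  Neff=3.1225  idx=[7, 8, 9, 9, 10, 11, 11, 11, 11, 11, 11, 11]
step 2: w=[0.1980, 0.1721, 0.1668, 0.1668, 0.1441, 0.0217, 0.0217, 0.0217, 0.0217, 0.0217, 0.0217, 0.0217]  mean=0.6991  Neff=6.7328  idx=[0, 0, 1, 1, 2, 2, 3, 3, 4, 4, 6, 9]

post_mean = 0.6991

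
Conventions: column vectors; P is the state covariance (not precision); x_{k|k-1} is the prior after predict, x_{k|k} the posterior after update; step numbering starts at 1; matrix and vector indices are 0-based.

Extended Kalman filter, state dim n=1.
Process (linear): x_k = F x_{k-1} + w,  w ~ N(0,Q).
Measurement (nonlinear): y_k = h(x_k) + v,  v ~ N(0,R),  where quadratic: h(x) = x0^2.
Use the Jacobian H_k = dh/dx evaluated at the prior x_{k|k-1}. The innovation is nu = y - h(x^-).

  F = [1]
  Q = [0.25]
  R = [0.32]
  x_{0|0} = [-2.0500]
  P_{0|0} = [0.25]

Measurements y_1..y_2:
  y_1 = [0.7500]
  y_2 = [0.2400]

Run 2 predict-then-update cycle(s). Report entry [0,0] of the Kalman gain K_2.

step 1: x^-=[-2.0500]  P^-=[0.5000]  H_jac=[-4.1000]  S=[8.7250]  K=[-0.2350]  nu=[-3.4525]  x^+=[-1.2388]  P^+=[0.0183]
step 2: x^-=[-1.2388]  P^-=[0.2683]  H_jac=[-2.4776]  S=[1.9672]  K=[-0.3380]  nu=[-1.2947]  x^+=[-0.8013]  P^+=[0.0436]

K[0,0] = -0.3380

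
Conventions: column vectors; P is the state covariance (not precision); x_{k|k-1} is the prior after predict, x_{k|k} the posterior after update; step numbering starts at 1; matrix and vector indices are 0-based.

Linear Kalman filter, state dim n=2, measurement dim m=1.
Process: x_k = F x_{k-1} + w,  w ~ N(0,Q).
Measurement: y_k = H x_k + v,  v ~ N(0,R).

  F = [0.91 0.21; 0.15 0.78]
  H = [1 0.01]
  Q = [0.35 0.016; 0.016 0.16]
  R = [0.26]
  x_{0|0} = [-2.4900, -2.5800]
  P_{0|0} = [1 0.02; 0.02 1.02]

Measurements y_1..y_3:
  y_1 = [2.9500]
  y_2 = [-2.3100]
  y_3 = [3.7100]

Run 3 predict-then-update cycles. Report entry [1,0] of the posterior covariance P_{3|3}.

P_post[1,0] = 0.0538

step 1: x^-=[-2.8077, -2.3859]  P^-=[1.2307 0.3344; 0.3344 0.8077]  S=[1.4975]  K=[0.8241; 0.2287]  nu=[5.7816]  x^+=[1.9568, -1.0636]  P^+=[0.2137 0.0522; 0.0522 0.7294]
step 2: x^-=[1.5573, -0.5361]  P^-=[0.5791 0.2033; 0.2033 0.6208]  S=[0.8432]  K=[0.6892; 0.2485]  nu=[-3.8620]  x^+=[-1.1043, -1.4958]  P^+=[0.1786 0.0589; 0.0589 0.5687]
step 3: x^-=[-1.3190, -1.3324]  P^-=[0.5455 0.1772; 0.1772 0.5238]  S=[0.8091]  K=[0.6764; 0.2255]  nu=[5.0423]  x^+=[2.0916, -0.1953]  P^+=[0.1753 0.0538; 0.0538 0.4827]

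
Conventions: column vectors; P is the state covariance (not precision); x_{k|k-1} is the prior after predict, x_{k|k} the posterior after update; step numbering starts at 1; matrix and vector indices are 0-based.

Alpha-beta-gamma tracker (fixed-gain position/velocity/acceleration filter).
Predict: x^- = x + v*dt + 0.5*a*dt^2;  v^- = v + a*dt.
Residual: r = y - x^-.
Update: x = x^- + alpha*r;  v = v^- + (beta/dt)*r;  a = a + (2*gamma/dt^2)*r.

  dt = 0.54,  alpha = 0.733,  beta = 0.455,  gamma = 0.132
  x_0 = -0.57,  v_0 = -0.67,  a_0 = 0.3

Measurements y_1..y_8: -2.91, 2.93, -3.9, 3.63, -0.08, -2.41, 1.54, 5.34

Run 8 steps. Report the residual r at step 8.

step 1: x_pred=-0.8881  r=-2.0219  x^+=-2.3701  v^+=-2.2117  a^+=-1.5306
step 2: x_pred=-3.7876  r=6.7176  x^+=1.1364  v^+=2.6220  a^+=4.5512
step 3: x_pred=3.2159  r=-7.1159  x^+=-2.0001  v^+=-0.9161  a^+=-1.8911
step 4: x_pred=-2.7705  r=6.4005  x^+=1.9211  v^+=3.4557  a^+=3.9035
step 5: x_pred=4.3563  r=-4.4363  x^+=1.1045  v^+=1.8256  a^+=-0.1128
step 6: x_pred=2.0739  r=-4.4839  x^+=-1.2128  v^+=-2.0134  a^+=-4.1723
step 7: x_pred=-2.9084  r=4.4484  x^+=0.3523  v^+=-0.5183  a^+=-0.1450
step 8: x_pred=0.0513  r=5.2887  x^+=3.9279  v^+=3.8597  a^+=4.6431

resid = 5.2887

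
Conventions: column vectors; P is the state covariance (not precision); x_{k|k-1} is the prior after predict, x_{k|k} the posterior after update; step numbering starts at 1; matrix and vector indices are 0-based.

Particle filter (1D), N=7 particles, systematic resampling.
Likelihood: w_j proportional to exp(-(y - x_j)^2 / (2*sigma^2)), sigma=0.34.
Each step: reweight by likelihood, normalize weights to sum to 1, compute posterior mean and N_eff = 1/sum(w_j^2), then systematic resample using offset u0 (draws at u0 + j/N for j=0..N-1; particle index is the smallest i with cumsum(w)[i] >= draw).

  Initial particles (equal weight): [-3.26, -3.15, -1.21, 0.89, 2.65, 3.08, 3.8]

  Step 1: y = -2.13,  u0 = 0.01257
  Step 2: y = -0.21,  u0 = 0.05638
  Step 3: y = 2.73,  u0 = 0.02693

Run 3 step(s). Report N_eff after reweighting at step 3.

N_eff = 7.0000

step 1: w=[0.0979, 0.2722, 0.6299, 0.0000, 0.0000, 0.0000, 0.0000]  mean=-1.9387  Neff=2.0812  idx=[0, 1, 1, 2, 2, 2, 2]
step 2: w=[0.0000, 0.0000, 0.0000, 0.2500, 0.2500, 0.2500, 0.2500]  mean=-1.2100  Neff=4.0000  idx=[3, 3, 4, 4, 5, 6, 6]
step 3: w=[0.1429, 0.1429, 0.1429, 0.1429, 0.1429, 0.1429, 0.1429]  mean=-1.2100  Neff=7.0000  idx=[0, 1, 2, 3, 4, 5, 6]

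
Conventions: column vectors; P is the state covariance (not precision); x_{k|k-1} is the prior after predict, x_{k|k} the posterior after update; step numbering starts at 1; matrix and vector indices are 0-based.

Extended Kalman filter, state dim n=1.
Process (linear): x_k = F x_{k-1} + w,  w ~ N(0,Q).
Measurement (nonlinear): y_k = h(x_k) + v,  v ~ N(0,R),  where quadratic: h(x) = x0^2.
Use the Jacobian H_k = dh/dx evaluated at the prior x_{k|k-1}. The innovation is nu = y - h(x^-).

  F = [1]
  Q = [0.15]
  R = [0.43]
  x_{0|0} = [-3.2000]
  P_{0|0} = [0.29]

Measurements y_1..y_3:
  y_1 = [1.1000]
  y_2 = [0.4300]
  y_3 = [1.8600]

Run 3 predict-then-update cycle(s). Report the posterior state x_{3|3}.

step 1: x^-=[-3.2000]  P^-=[0.4400]  H_jac=[-6.4000]  S=[18.4524]  K=[-0.1526]  nu=[-9.1400]  x^+=[-1.8052]  P^+=[0.0103]
step 2: x^-=[-1.8052]  P^-=[0.1603]  H_jac=[-3.6103]  S=[2.5188]  K=[-0.2297]  nu=[-2.8286]  x^+=[-1.1554]  P^+=[0.0274]
step 3: x^-=[-1.1554]  P^-=[0.1774]  H_jac=[-2.3109]  S=[1.3771]  K=[-0.2976]  nu=[0.5250]  x^+=[-1.3117]  P^+=[0.0554]

x_post = [-1.3117]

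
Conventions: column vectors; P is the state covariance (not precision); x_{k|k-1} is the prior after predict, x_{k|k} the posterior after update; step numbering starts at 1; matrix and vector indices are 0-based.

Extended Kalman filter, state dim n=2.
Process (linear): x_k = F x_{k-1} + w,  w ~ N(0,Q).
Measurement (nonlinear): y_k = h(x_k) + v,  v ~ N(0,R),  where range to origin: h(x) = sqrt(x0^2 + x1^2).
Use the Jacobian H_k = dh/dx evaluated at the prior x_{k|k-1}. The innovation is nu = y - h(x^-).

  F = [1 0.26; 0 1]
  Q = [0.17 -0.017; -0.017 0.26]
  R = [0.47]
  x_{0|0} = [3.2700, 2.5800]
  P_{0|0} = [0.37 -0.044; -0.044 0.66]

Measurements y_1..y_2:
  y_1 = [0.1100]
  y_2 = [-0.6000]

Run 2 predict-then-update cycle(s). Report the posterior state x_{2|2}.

x_post = [0.7537, -0.0826]

step 1: x^-=[3.9408, 2.5800]  P^-=[0.5617 0.1106; 0.1106 0.9200]  H_jac=[0.8366 0.5477]  S=[1.2406]  K=[0.4277; 0.4808]  nu=[-4.6002]  x^+=[1.9735, 0.3683]  P^+=[0.3348 -0.1445; -0.1445 0.6332]
step 2: x^-=[2.0692, 0.3683]  P^-=[0.4725 0.0032; 0.0032 0.8932]  H_jac=[0.9845 0.1752]  S=[0.9565]  K=[0.4869; 0.1669]  nu=[-2.7017]  x^+=[0.7537, -0.0826]  P^+=[0.2457 -0.0746; -0.0746 0.8666]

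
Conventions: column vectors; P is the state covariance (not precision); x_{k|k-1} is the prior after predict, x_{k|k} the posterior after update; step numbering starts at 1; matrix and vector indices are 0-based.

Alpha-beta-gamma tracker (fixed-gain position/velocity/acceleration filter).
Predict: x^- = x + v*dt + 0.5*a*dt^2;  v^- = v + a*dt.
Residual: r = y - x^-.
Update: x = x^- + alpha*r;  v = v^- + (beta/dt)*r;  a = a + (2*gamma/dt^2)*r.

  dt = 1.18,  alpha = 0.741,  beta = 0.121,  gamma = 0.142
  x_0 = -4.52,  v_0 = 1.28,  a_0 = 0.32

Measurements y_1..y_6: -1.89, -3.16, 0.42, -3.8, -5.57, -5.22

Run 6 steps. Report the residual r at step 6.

resid = 1.9636

step 1: x_pred=-2.7868  r=0.8968  x^+=-2.1223  v^+=1.7496  a^+=0.5029
step 2: x_pred=0.2923  r=-3.4523  x^+=-2.2658  v^+=1.9890  a^+=-0.2012
step 3: x_pred=-0.0589  r=0.4789  x^+=0.2960  v^+=1.8006  a^+=-0.1036
step 4: x_pred=2.3486  r=-6.1486  x^+=-2.2075  v^+=1.0480  a^+=-1.3577
step 5: x_pred=-1.9161  r=-3.6539  x^+=-4.6236  v^+=-0.9287  a^+=-2.1029
step 6: x_pred=-7.1836  r=1.9636  x^+=-5.7286  v^+=-3.2088  a^+=-1.7024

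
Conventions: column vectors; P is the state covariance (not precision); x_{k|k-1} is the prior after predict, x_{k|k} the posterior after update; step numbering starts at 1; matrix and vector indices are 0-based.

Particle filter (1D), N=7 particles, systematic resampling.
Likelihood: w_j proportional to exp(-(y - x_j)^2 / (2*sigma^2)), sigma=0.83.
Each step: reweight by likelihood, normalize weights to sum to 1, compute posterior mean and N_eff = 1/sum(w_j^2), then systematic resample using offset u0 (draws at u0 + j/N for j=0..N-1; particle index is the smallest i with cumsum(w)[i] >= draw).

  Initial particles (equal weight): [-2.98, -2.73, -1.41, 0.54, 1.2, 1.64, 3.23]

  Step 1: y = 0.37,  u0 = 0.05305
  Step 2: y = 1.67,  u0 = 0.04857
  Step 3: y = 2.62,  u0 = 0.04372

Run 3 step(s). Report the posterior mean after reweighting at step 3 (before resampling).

step 1: w=[0.0001, 0.0005, 0.0501, 0.4896, 0.3032, 0.1551, 0.0013]  mean=0.8145  Neff=2.7915  idx=[3, 3, 3, 3, 4, 4, 5]
step 2: w=[0.0923, 0.0923, 0.0923, 0.0923, 0.1987, 0.1987, 0.2331]  mean=1.0588  Neff=5.9716  idx=[0, 2, 3, 4, 5, 5, 6]
step 3: w=[0.0327, 0.0327, 0.0327, 0.1750, 0.1750, 0.1750, 0.3767]  mean=1.3009  Neff=4.2190  idx=[1, 3, 4, 5, 5, 6, 6]

post_mean = 1.3009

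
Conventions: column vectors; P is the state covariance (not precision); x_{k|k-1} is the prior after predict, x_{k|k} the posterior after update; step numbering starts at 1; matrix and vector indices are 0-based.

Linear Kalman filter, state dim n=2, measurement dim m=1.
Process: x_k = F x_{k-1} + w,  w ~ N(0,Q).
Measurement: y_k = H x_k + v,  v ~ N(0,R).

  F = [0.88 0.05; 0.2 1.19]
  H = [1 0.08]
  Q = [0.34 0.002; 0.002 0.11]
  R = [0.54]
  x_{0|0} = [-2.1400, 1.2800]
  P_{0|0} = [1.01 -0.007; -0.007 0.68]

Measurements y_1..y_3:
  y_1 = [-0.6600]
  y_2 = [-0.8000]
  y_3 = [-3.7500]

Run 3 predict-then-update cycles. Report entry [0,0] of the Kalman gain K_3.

step 1: x^-=[-1.8192, 1.0952]  P^-=[1.1232 0.2128; 0.2128 1.1100]  S=[1.7044]  K=[0.6690; 0.1770]  nu=[1.0716]  x^+=[-1.1023, 1.2848]  P^+=[0.3604 0.0110; 0.0110 1.0566]
step 2: x^-=[-0.9058, 1.3085]  P^-=[0.6227 0.1400; 0.1400 1.6260]  S=[1.1955]  K=[0.5302; 0.2259]  nu=[0.0011]  x^+=[-0.9052, 1.3087]  P^+=[0.2866 -0.0032; -0.0032 1.5650]
step 3: x^-=[-0.7311, 1.3764]  P^-=[0.5656 0.1421; 0.1421 2.3361]  S=[1.1433]  K=[0.5046; 0.2878]  nu=[-3.1290]  x^+=[-2.3101, 0.4758]  P^+=[0.2744 -0.0239; -0.0239 2.2414]

K[0,0] = 0.5046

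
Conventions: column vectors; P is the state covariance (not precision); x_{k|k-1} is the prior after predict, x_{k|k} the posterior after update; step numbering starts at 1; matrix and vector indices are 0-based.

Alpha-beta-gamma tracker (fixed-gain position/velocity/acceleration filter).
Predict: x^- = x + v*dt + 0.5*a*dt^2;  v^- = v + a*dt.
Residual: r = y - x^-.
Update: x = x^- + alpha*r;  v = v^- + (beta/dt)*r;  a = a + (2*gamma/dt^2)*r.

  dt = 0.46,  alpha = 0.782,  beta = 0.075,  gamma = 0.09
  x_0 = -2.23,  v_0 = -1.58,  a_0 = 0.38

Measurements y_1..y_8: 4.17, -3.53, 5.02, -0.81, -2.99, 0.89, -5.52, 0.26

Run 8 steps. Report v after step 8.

step 1: x_pred=-2.9166  r=7.0866  x^+=2.6251  v^+=-0.2498  a^+=6.4083
step 2: x_pred=3.1882  r=-6.7182  x^+=-2.0654  v^+=1.6027  a^+=0.6934
step 3: x_pred=-1.2548  r=6.2748  x^+=3.6521  v^+=2.9447  a^+=6.0311
step 4: x_pred=5.6447  r=-6.4547  x^+=0.5971  v^+=4.6666  a^+=0.5403
step 5: x_pred=2.8009  r=-5.7909  x^+=-1.7276  v^+=3.9710  a^+=-4.3858
step 6: x_pred=-0.3649  r=1.2549  x^+=0.6164  v^+=2.1581  a^+=-3.3183
step 7: x_pred=1.2581  r=-6.7781  x^+=-4.0424  v^+=-0.4734  a^+=-9.0841
step 8: x_pred=-5.2212  r=5.4812  x^+=-0.9349  v^+=-3.7584  a^+=-4.4214

v_post = -3.7584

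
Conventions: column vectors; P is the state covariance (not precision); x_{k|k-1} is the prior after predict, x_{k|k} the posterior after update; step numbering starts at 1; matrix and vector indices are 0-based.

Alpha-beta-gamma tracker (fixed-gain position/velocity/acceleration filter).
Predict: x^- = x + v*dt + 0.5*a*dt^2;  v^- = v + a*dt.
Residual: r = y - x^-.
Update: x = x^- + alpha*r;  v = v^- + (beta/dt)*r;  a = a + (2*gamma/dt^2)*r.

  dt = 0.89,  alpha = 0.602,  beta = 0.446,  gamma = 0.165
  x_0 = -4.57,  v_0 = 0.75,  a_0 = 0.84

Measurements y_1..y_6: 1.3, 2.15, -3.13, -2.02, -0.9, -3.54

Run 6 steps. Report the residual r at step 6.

resid = 4.3481

step 1: x_pred=-3.5698  r=4.8698  x^+=-0.6382  v^+=3.9380  a^+=2.8688
step 2: x_pred=4.0028  r=-1.8528  x^+=2.8874  v^+=5.5628  a^+=2.0969
step 3: x_pred=8.6688  r=-11.7988  x^+=1.5659  v^+=1.5164  a^+=-2.8186
step 4: x_pred=1.7992  r=-3.8192  x^+=-0.5000  v^+=-2.9061  a^+=-4.4097
step 5: x_pred=-4.8328  r=3.9328  x^+=-2.4653  v^+=-4.8599  a^+=-2.7713
step 6: x_pred=-7.8881  r=4.3481  x^+=-5.2705  v^+=-5.1474  a^+=-0.9598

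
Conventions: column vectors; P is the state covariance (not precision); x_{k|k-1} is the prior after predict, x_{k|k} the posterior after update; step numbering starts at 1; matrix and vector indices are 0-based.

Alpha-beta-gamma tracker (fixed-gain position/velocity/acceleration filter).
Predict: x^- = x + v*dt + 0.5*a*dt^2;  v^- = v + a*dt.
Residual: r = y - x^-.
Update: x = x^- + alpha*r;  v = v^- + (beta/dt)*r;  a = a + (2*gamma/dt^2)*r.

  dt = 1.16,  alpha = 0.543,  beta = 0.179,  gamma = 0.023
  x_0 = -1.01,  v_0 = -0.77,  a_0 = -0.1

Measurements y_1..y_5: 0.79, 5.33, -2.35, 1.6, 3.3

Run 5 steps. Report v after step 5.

step 1: x_pred=-1.9705  r=2.7605  x^+=-0.4715  v^+=-0.4600  a^+=-0.0056
step 2: x_pred=-1.0090  r=6.3390  x^+=2.4331  v^+=0.5116  a^+=0.2111
step 3: x_pred=3.1686  r=-5.5186  x^+=0.1720  v^+=-0.0951  a^+=0.0224
step 4: x_pred=0.0767  r=1.5233  x^+=0.9039  v^+=0.1659  a^+=0.0745
step 5: x_pred=1.1465  r=2.1535  x^+=2.3158  v^+=0.5847  a^+=0.1481

v_post = 0.5847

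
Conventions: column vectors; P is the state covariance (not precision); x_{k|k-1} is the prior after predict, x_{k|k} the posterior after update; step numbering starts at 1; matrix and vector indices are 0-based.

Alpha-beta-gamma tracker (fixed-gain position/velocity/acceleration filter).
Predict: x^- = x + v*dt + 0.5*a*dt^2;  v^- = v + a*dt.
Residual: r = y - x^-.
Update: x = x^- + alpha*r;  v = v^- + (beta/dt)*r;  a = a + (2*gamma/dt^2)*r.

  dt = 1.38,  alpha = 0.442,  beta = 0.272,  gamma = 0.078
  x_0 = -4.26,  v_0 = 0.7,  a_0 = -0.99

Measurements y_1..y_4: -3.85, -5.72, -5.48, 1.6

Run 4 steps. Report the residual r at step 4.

resid = 13.2119

step 1: x_pred=-4.2367  r=0.3867  x^+=-4.0658  v^+=-0.5900  a^+=-0.9583
step 2: x_pred=-5.7925  r=0.0725  x^+=-5.7604  v^+=-1.8982  a^+=-0.9524
step 3: x_pred=-9.2868  r=3.8068  x^+=-7.6042  v^+=-2.4622  a^+=-0.6406
step 4: x_pred=-11.6119  r=13.2119  x^+=-5.7722  v^+=-0.7420  a^+=0.4417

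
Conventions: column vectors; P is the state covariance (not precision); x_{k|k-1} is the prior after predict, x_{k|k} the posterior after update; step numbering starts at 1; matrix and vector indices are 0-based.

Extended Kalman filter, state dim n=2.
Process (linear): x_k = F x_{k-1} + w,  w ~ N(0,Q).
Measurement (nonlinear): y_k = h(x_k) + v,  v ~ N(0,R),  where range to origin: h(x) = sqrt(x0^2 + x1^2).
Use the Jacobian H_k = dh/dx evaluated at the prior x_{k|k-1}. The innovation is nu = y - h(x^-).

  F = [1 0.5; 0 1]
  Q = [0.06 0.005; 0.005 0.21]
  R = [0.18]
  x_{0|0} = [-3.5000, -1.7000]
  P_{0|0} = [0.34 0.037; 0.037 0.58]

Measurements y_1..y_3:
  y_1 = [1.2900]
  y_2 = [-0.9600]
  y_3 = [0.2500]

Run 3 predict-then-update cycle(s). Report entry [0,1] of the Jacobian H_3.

step 1: x^-=[-4.3500, -1.7000]  P^-=[0.5820 0.3320; 0.3320 0.7900]  H_jac=[-0.9314 -0.3640]  S=[1.0147]  K=[-0.6533; -0.5882]  nu=[-3.3804]  x^+=[-2.1415, 0.2882]  P^+=[0.1489 -0.0579; -0.0579 0.4390]
step 2: x^-=[-1.9974, 0.2882]  P^-=[0.2607 0.1666; 0.1666 0.6490]  H_jac=[-0.9898 0.1428]  S=[0.4016]  K=[-0.5834; -0.1798]  nu=[-2.9781]  x^+=[-0.2599, 0.8237]  P^+=[0.1241 0.1245; 0.1245 0.6360]
step 3: x^-=[0.1519, 0.8237]  P^-=[0.4675 0.4475; 0.4475 0.8460]  H_jac=[0.1814 0.9834]  S=[1.1732]  K=[0.4474; 0.7783]  nu=[-0.5876]  x^+=[-0.1110, 0.3664]  P^+=[0.2327 0.0390; 0.0390 0.1353]

H_jac[0,1] = 0.9834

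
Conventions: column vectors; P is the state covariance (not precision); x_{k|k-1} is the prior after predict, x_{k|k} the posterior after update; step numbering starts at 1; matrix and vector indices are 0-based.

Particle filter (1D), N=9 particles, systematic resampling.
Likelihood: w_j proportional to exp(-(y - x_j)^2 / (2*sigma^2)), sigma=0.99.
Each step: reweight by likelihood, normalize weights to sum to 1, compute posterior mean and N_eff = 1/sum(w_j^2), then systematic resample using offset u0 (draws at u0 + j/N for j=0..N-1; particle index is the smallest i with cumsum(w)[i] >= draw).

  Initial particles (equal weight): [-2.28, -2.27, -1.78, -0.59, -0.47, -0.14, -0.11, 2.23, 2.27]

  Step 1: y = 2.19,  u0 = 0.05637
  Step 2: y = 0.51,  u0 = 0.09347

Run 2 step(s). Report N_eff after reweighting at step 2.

N_eff = 6.1504

step 1: w=[0.0000, 0.0000, 0.0001, 0.0089, 0.0125, 0.0289, 0.0310, 0.4599, 0.4587]  mean=2.0479  Neff=2.3588  idx=[6, 7, 7, 7, 7, 8, 8, 8, 8]
step 2: w=[0.3249, 0.0874, 0.0874, 0.0874, 0.0874, 0.0814, 0.0814, 0.0814, 0.0814]  mean=1.4828  Neff=6.1504  idx=[0, 0, 0, 2, 3, 4, 6, 7, 8]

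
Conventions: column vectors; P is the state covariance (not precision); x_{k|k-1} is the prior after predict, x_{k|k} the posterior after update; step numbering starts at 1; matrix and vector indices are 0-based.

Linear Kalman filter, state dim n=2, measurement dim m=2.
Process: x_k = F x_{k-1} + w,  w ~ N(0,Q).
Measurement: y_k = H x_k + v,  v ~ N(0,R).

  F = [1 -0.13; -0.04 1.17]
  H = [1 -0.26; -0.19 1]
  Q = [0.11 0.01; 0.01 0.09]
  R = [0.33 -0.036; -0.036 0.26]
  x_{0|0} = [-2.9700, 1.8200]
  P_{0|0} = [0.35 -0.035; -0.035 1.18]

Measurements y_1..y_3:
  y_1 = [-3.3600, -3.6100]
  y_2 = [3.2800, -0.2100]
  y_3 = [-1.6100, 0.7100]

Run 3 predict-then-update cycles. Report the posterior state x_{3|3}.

x_post = [-0.8410, -0.6258]

step 1: x^-=[-3.2066, 2.2482]  P^-=[0.4890 -0.2246; -0.2246 1.7091]  S=[1.0514 -0.8090; -0.8090 2.0721]  K=[0.5757 0.0715; 0.0203 0.8533]  nu=[0.4311, -6.4675]  x^+=[-3.4211, -3.2620]  P^+=[0.1966 0.0352; 0.0352 0.2278]
step 2: x^-=[-2.9970, -3.6797]  P^-=[0.3013 0.0089; 0.0089 0.3989]  S=[0.6536 -0.1876; -0.1876 0.6664]  K=[0.4750 0.0612; 0.0283 0.6040]  nu=[5.3203, 2.9003]  x^+=[-0.2928, -1.7773]  P^+=[0.1622 0.0296; 0.0296 0.1617]
step 3: x^-=[-0.0617, -2.0677]  P^-=[0.2673 0.0137; 0.0137 0.3088]  S=[0.6110 -0.1526; -0.1526 0.5732]  K=[0.4450 0.0539; 0.0263 0.5411]  nu=[-2.0859, 2.7660]  x^+=[-0.8410, -0.6258]  P^+=[0.1519 0.0269; 0.0269 0.1449]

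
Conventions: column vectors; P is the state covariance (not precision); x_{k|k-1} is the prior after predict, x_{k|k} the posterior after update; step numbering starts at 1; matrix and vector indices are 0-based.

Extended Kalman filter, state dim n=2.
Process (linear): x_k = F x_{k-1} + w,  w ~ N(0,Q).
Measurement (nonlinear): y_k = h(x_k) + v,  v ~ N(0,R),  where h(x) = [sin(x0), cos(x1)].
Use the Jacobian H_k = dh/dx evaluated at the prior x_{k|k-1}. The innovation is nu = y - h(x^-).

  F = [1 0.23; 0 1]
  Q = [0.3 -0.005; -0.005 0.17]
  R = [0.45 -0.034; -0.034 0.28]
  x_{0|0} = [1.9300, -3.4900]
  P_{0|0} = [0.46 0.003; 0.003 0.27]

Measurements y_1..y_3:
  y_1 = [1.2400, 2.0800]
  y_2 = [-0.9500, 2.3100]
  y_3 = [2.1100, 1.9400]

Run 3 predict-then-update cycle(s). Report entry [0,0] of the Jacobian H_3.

step 1: x^-=[1.1273, -3.4900]  P^-=[0.7757 0.0601; 0.0601 0.4400]  H_jac=[0.4291 0.0000; 0.0000 -0.3414]  S=[0.5928 -0.0428; -0.0428 0.3313]  K=[0.5622 0.0107; 0.0109 -0.4520]  nu=[0.3367, 3.0199]  x^+=[1.3490, -4.8514]  P^+=[0.5888 0.0472; 0.0472 0.3718]
step 2: x^-=[0.2331, -4.8514]  P^-=[0.9301 0.1277; 0.1277 0.5418]  H_jac=[0.9729 0.0000; 0.0000 -0.9903]  S=[1.3305 -0.1571; -0.1571 0.8114]  K=[0.6773 -0.0248; 0.0157 -0.6583]  nu=[-1.1810, 2.1714]  x^+=[-0.6206, -6.2993]  P^+=[0.3141 0.0303; 0.0303 0.1866]
step 3: x^-=[-2.0694, -6.2993]  P^-=[0.6379 0.0682; 0.0682 0.3566]  H_jac=[-0.4782 0.0000; 0.0000 0.0161]  S=[0.5959 -0.0345; -0.0345 0.2801]  K=[-0.5154 -0.0596; -0.0539 0.0139]  nu=[2.9882, 0.9401]  x^+=[-3.6655, -6.4474]  P^+=[0.4807 0.0517; 0.0517 0.3548]

H_jac[0,0] = -0.4782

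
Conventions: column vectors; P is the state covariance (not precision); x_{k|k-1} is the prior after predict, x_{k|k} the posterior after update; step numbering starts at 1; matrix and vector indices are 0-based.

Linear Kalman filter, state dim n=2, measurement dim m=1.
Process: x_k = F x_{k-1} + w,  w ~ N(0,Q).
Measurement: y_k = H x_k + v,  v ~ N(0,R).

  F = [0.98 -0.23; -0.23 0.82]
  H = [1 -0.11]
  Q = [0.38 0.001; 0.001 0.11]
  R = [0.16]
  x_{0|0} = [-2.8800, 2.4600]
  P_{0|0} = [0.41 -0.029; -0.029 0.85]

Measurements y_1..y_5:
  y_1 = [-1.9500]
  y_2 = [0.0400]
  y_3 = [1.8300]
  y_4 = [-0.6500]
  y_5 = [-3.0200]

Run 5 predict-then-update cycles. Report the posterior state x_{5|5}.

x_post = [-2.3003, 1.0268]

step 1: x^-=[-3.3882, 2.6796]  P^-=[0.8318 -0.2766; -0.2766 0.7142]  S=[1.0613]  K=[0.8124; -0.3346]  nu=[1.7330]  x^+=[-1.9803, 2.0997]  P^+=[0.1313 0.0119; 0.0119 0.5953]
step 2: x^-=[-2.4236, 2.1772]  P^-=[0.5322 -0.1306; -0.1306 0.5127]  S=[0.7272]  K=[0.7517; -0.2572]  nu=[2.7031]  x^+=[-0.3918, 1.4819]  P^+=[0.1214 0.0100; 0.0100 0.4646]
step 3: x^-=[-0.7248, 1.3053]  P^-=[0.5166 -0.1055; -0.1055 0.4251]  S=[0.7050]  K=[0.7493; -0.2159]  nu=[2.6984]  x^+=[1.2971, 0.7227]  P^+=[0.1208 0.0086; 0.0086 0.3922]
step 4: x^-=[1.1049, 0.2943]  P^-=[0.5129 -0.0928; -0.0928 0.3769]  S=[0.6979]  K=[0.7496; -0.1924]  nu=[-1.7226]  x^+=[-0.1863, 0.6257]  P^+=[0.1208 0.0078; 0.0078 0.3510]
step 5: x^-=[-0.3265, 0.5559]  P^-=[0.5111 -0.0857; -0.0857 0.3495]  S=[0.6941]  K=[0.7498; -0.1789]  nu=[-2.6324]  x^+=[-2.3003, 1.0268]  P^+=[0.1208 0.0074; 0.0074 0.3273]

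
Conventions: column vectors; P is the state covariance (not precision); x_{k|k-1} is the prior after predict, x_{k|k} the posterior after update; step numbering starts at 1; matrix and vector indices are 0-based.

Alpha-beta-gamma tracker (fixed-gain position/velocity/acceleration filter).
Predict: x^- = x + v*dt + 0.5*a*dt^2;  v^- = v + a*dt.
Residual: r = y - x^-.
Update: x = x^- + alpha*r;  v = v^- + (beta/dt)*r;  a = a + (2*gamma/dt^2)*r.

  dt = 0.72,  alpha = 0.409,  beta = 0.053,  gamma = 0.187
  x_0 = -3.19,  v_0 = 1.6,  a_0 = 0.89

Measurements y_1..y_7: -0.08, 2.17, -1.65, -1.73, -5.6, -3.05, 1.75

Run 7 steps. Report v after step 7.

v_post = -19.6793

step 1: x_pred=-1.8073  r=1.7273  x^+=-1.1008  v^+=2.3679  a^+=2.1362
step 2: x_pred=1.1578  r=1.0122  x^+=1.5718  v^+=3.9805  a^+=2.8664
step 3: x_pred=5.1807  r=-6.8307  x^+=2.3870  v^+=5.5415  a^+=-2.0616
step 4: x_pred=5.8425  r=-7.5725  x^+=2.7453  v^+=3.4998  a^+=-7.5248
step 5: x_pred=3.3147  r=-8.9147  x^+=-0.3314  v^+=-2.5743  a^+=-13.9563
step 6: x_pred=-5.8024  r=2.7524  x^+=-4.6766  v^+=-12.4202  a^+=-11.9706
step 7: x_pred=-16.7220  r=18.4720  x^+=-9.1670  v^+=-19.6793  a^+=1.3560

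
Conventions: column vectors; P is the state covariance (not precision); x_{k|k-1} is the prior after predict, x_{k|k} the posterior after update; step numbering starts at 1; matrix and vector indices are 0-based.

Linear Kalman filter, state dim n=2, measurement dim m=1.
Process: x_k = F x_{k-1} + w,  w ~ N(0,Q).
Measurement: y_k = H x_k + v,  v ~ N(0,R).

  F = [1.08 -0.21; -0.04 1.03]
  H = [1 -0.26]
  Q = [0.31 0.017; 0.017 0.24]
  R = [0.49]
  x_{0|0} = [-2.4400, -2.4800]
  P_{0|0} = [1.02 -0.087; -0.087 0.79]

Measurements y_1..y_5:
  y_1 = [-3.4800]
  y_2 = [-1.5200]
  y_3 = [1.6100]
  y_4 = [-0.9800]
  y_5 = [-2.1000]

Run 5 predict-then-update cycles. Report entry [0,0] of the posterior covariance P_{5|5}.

step 1: x^-=[-2.1144, -2.4568]  P^-=[1.5740 -0.2955; -0.2955 1.0869]  S=[2.2911]  K=[0.7205; -0.2523]  nu=[-2.0044]  x^+=[-3.5586, -1.9511]  P^+=[0.3845 0.1211; 0.1211 0.9411]
step 2: x^-=[-3.4336, -1.8673]  P^-=[0.7451 -0.0675; -0.0675 1.2290]  S=[1.3533]  K=[0.5636; -0.2860]  nu=[1.4281]  x^+=[-2.6288, -2.2757]  P^+=[0.3153 0.1506; 0.1506 1.1183]
step 3: x^-=[-2.3612, -2.2388]  P^-=[0.6588 -0.0697; -0.0697 1.4145]  S=[1.2806]  K=[0.5286; -0.3416]  nu=[3.3891]  x^+=[-0.5698, -3.3966]  P^+=[0.3010 0.1615; 0.1615 1.2651]
step 4: x^-=[0.0978, -3.4757]  P^-=[0.6436 -0.0886; -0.0886 1.5693]  S=[1.2857]  K=[0.5185; -0.3862]  nu=[-1.9815]  x^+=[-0.9295, -2.7103]  P^+=[0.2980 0.1689; 0.1689 1.3775]
step 5: x^-=[-0.4347, -2.7544]  P^-=[0.6417 -0.1045; -0.1045 1.6879]  S=[1.3001]  K=[0.5145; -0.4180]  nu=[-2.3814]  x^+=[-1.6599, -1.7591]  P^+=[0.2976 0.1750; 0.1750 1.4608]

P_post[0,0] = 0.2976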